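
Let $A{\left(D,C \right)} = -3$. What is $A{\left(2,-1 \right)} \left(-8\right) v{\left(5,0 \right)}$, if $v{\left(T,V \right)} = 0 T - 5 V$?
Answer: $0$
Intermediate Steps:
$v{\left(T,V \right)} = - 5 V$ ($v{\left(T,V \right)} = 0 - 5 V = - 5 V$)
$A{\left(2,-1 \right)} \left(-8\right) v{\left(5,0 \right)} = \left(-3\right) \left(-8\right) \left(\left(-5\right) 0\right) = 24 \cdot 0 = 0$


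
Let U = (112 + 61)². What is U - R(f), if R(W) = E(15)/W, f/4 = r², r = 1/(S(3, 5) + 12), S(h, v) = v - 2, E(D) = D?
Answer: 116341/4 ≈ 29085.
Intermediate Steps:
S(h, v) = -2 + v
U = 29929 (U = 173² = 29929)
r = 1/15 (r = 1/((-2 + 5) + 12) = 1/(3 + 12) = 1/15 ≈ 0.066667)
f = 4/225 (f = 4*(1/15)² = 4*(1/225) = 4/225 ≈ 0.017778)
R(W) = 15/W
U - R(f) = 29929 - 15/4/225 = 29929 - 15*225/4 = 29929 - 1*3375/4 = 29929 - 3375/4 = 116341/4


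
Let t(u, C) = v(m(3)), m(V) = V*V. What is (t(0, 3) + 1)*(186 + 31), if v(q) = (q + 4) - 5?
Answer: 1953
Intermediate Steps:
m(V) = V²
v(q) = -1 + q (v(q) = (4 + q) - 5 = -1 + q)
t(u, C) = 8 (t(u, C) = -1 + 3² = -1 + 9 = 8)
(t(0, 3) + 1)*(186 + 31) = (8 + 1)*(186 + 31) = 9*217 = 1953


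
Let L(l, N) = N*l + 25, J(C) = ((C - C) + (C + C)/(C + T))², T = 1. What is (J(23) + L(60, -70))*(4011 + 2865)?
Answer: -114728161/4 ≈ -2.8682e+7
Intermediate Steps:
J(C) = 4*C²/(1 + C)² (J(C) = ((C - C) + (C + C)/(C + 1))² = (0 + (2*C)/(1 + C))² = (0 + 2*C/(1 + C))² = (2*C/(1 + C))² = 4*C²/(1 + C)²)
L(l, N) = 25 + N*l
(J(23) + L(60, -70))*(4011 + 2865) = (4*23²/(1 + 23)² + (25 - 70*60))*(4011 + 2865) = (4*529/24² + (25 - 4200))*6876 = (4*529*(1/576) - 4175)*6876 = (529/144 - 4175)*6876 = -600671/144*6876 = -114728161/4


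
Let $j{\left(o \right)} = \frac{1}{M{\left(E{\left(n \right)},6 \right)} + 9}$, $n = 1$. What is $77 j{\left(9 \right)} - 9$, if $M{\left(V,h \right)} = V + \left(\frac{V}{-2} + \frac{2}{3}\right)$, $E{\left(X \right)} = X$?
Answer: $- \frac{87}{61} \approx -1.4262$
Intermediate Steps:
$M{\left(V,h \right)} = \frac{2}{3} + \frac{V}{2}$ ($M{\left(V,h \right)} = V + \left(V \left(- \frac{1}{2}\right) + 2 \cdot \frac{1}{3}\right) = V - \left(- \frac{2}{3} + \frac{V}{2}\right) = \frac{2}{3} + \frac{V}{2}$)
$j{\left(o \right)} = \frac{6}{61}$ ($j{\left(o \right)} = \frac{1}{\left(\frac{2}{3} + \frac{1}{2} \cdot 1\right) + 9} = \frac{1}{\left(\frac{2}{3} + \frac{1}{2}\right) + 9} = \frac{1}{\frac{7}{6} + 9} = \frac{1}{\frac{61}{6}} = \frac{6}{61}$)
$77 j{\left(9 \right)} - 9 = 77 \cdot \frac{6}{61} - 9 = \frac{462}{61} - 9 = - \frac{87}{61}$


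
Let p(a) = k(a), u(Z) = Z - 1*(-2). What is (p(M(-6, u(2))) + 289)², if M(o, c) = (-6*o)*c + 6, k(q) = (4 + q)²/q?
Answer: 1124462089/5625 ≈ 1.9990e+5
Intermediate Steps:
u(Z) = 2 + Z (u(Z) = Z + 2 = 2 + Z)
k(q) = (4 + q)²/q
M(o, c) = 6 - 6*c*o (M(o, c) = -6*c*o + 6 = 6 - 6*c*o)
p(a) = (4 + a)²/a
(p(M(-6, u(2))) + 289)² = ((4 + (6 - 6*(2 + 2)*(-6)))²/(6 - 6*(2 + 2)*(-6)) + 289)² = ((4 + (6 - 6*4*(-6)))²/(6 - 6*4*(-6)) + 289)² = ((4 + (6 + 144))²/(6 + 144) + 289)² = ((4 + 150)²/150 + 289)² = ((1/150)*154² + 289)² = ((1/150)*23716 + 289)² = (11858/75 + 289)² = (33533/75)² = 1124462089/5625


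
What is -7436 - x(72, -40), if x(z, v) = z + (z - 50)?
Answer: -7530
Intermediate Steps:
x(z, v) = -50 + 2*z (x(z, v) = z + (-50 + z) = -50 + 2*z)
-7436 - x(72, -40) = -7436 - (-50 + 2*72) = -7436 - (-50 + 144) = -7436 - 1*94 = -7436 - 94 = -7530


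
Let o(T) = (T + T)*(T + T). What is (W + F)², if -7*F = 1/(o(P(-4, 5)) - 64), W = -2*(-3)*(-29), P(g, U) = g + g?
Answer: 54689096449/1806336 ≈ 30276.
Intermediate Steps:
P(g, U) = 2*g
o(T) = 4*T² (o(T) = (2*T)*(2*T) = 4*T²)
W = -174 (W = 6*(-29) = -174)
F = -1/1344 (F = -1/(7*(4*(2*(-4))² - 64)) = -1/(7*(4*(-8)² - 64)) = -1/(7*(4*64 - 64)) = -1/(7*(256 - 64)) = -⅐/192 = -⅐*1/192 = -1/1344 ≈ -0.00074405)
(W + F)² = (-174 - 1/1344)² = (-233857/1344)² = 54689096449/1806336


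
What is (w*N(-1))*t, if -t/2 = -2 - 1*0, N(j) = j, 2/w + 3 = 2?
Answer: 8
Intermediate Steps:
w = -2 (w = 2/(-3 + 2) = 2/(-1) = 2*(-1) = -2)
t = 4 (t = -2*(-2 - 1*0) = -2*(-2 + 0) = -2*(-2) = 4)
(w*N(-1))*t = -2*(-1)*4 = 2*4 = 8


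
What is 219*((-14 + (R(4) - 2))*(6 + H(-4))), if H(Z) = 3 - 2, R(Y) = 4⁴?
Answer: 367920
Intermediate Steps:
R(Y) = 256
H(Z) = 1
219*((-14 + (R(4) - 2))*(6 + H(-4))) = 219*((-14 + (256 - 2))*(6 + 1)) = 219*((-14 + 254)*7) = 219*(240*7) = 219*1680 = 367920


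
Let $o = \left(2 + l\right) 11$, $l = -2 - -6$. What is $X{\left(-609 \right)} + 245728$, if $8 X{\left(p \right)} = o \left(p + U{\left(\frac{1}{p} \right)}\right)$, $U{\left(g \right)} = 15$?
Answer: $\frac{481655}{2} \approx 2.4083 \cdot 10^{5}$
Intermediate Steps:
$l = 4$ ($l = -2 + 6 = 4$)
$o = 66$ ($o = \left(2 + 4\right) 11 = 6 \cdot 11 = 66$)
$X{\left(p \right)} = \frac{495}{4} + \frac{33 p}{4}$ ($X{\left(p \right)} = \frac{66 \left(p + 15\right)}{8} = \frac{66 \left(15 + p\right)}{8} = \frac{990 + 66 p}{8} = \frac{495}{4} + \frac{33 p}{4}$)
$X{\left(-609 \right)} + 245728 = \left(\frac{495}{4} + \frac{33}{4} \left(-609\right)\right) + 245728 = \left(\frac{495}{4} - \frac{20097}{4}\right) + 245728 = - \frac{9801}{2} + 245728 = \frac{481655}{2}$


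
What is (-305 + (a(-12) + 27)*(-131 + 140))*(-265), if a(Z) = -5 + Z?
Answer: 56975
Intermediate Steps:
(-305 + (a(-12) + 27)*(-131 + 140))*(-265) = (-305 + ((-5 - 12) + 27)*(-131 + 140))*(-265) = (-305 + (-17 + 27)*9)*(-265) = (-305 + 10*9)*(-265) = (-305 + 90)*(-265) = -215*(-265) = 56975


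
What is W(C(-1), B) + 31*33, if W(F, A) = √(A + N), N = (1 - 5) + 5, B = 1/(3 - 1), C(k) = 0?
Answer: 1023 + √6/2 ≈ 1024.2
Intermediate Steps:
B = ½ (B = 1/2 = ½ ≈ 0.50000)
N = 1 (N = -4 + 5 = 1)
W(F, A) = √(1 + A) (W(F, A) = √(A + 1) = √(1 + A))
W(C(-1), B) + 31*33 = √(1 + ½) + 31*33 = √(3/2) + 1023 = √6/2 + 1023 = 1023 + √6/2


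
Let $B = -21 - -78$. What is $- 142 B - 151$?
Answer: $-8245$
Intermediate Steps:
$B = 57$ ($B = -21 + 78 = 57$)
$- 142 B - 151 = \left(-142\right) 57 - 151 = -8094 - 151 = -8245$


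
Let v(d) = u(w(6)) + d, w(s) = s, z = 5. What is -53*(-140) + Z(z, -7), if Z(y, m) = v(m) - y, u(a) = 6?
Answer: 7414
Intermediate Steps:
v(d) = 6 + d
Z(y, m) = 6 + m - y (Z(y, m) = (6 + m) - y = 6 + m - y)
-53*(-140) + Z(z, -7) = -53*(-140) + (6 - 7 - 1*5) = 7420 + (6 - 7 - 5) = 7420 - 6 = 7414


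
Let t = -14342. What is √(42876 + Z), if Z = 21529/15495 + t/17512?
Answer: √197312552960579831445/67837110 ≈ 207.07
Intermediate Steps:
Z = 77393279/135674220 (Z = 21529/15495 - 14342/17512 = 21529*(1/15495) - 14342*1/17512 = 21529/15495 - 7171/8756 = 77393279/135674220 ≈ 0.57043)
√(42876 + Z) = √(42876 + 77393279/135674220) = √(5817245249999/135674220) = √197312552960579831445/67837110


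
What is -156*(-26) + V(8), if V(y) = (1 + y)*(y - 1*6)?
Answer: 4074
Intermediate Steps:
V(y) = (1 + y)*(-6 + y) (V(y) = (1 + y)*(y - 6) = (1 + y)*(-6 + y))
-156*(-26) + V(8) = -156*(-26) + (-6 + 8² - 5*8) = 4056 + (-6 + 64 - 40) = 4056 + 18 = 4074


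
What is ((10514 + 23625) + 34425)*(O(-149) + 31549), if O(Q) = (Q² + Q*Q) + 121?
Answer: 5215800608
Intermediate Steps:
O(Q) = 121 + 2*Q² (O(Q) = (Q² + Q²) + 121 = 2*Q² + 121 = 121 + 2*Q²)
((10514 + 23625) + 34425)*(O(-149) + 31549) = ((10514 + 23625) + 34425)*((121 + 2*(-149)²) + 31549) = (34139 + 34425)*((121 + 2*22201) + 31549) = 68564*((121 + 44402) + 31549) = 68564*(44523 + 31549) = 68564*76072 = 5215800608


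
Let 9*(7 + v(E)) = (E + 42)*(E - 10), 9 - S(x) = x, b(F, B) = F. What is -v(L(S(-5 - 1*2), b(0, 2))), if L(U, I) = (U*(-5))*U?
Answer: -532319/3 ≈ -1.7744e+5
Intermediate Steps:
S(x) = 9 - x
L(U, I) = -5*U² (L(U, I) = (-5*U)*U = -5*U²)
v(E) = -7 + (-10 + E)*(42 + E)/9 (v(E) = -7 + ((E + 42)*(E - 10))/9 = -7 + ((42 + E)*(-10 + E))/9 = -7 + ((-10 + E)*(42 + E))/9 = -7 + (-10 + E)*(42 + E)/9)
-v(L(S(-5 - 1*2), b(0, 2))) = -(-161/3 + (-5*(9 - (-5 - 1*2))²)²/9 + 32*(-5*(9 - (-5 - 1*2))²)/9) = -(-161/3 + (-5*(9 - (-5 - 2))²)²/9 + 32*(-5*(9 - (-5 - 2))²)/9) = -(-161/3 + (-5*(9 - 1*(-7))²)²/9 + 32*(-5*(9 - 1*(-7))²)/9) = -(-161/3 + (-5*(9 + 7)²)²/9 + 32*(-5*(9 + 7)²)/9) = -(-161/3 + (-5*16²)²/9 + 32*(-5*16²)/9) = -(-161/3 + (-5*256)²/9 + 32*(-5*256)/9) = -(-161/3 + (⅑)*(-1280)² + (32/9)*(-1280)) = -(-161/3 + (⅑)*1638400 - 40960/9) = -(-161/3 + 1638400/9 - 40960/9) = -1*532319/3 = -532319/3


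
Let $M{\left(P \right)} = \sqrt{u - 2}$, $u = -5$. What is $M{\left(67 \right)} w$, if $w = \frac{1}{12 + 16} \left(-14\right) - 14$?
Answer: $- \frac{29 i \sqrt{7}}{2} \approx - 38.363 i$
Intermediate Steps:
$M{\left(P \right)} = i \sqrt{7}$ ($M{\left(P \right)} = \sqrt{-5 - 2} = \sqrt{-7} = i \sqrt{7}$)
$w = - \frac{29}{2}$ ($w = \frac{1}{28} \left(-14\right) - 14 = - \frac{1}{2} - 14 = - \frac{29}{2} \approx -14.5$)
$M{\left(67 \right)} w = i \sqrt{7} \left(- \frac{29}{2}\right) = - \frac{29 i \sqrt{7}}{2}$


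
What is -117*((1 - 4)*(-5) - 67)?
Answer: 6084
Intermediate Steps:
-117*((1 - 4)*(-5) - 67) = -117*(-3*(-5) - 67) = -117*(15 - 67) = -117*(-52) = 6084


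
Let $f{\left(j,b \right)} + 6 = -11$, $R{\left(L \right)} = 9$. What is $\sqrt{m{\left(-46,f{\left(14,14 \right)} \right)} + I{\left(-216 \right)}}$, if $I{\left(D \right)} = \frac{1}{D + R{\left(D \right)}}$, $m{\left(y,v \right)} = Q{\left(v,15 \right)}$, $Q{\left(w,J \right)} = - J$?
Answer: $\frac{i \sqrt{71438}}{69} \approx 3.8736 i$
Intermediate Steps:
$f{\left(j,b \right)} = -17$ ($f{\left(j,b \right)} = -6 - 11 = -17$)
$m{\left(y,v \right)} = -15$ ($m{\left(y,v \right)} = \left(-1\right) 15 = -15$)
$I{\left(D \right)} = \frac{1}{9 + D}$ ($I{\left(D \right)} = \frac{1}{D + 9} = \frac{1}{9 + D}$)
$\sqrt{m{\left(-46,f{\left(14,14 \right)} \right)} + I{\left(-216 \right)}} = \sqrt{-15 + \frac{1}{9 - 216}} = \sqrt{-15 + \frac{1}{-207}} = \sqrt{-15 - \frac{1}{207}} = \sqrt{- \frac{3106}{207}} = \frac{i \sqrt{71438}}{69}$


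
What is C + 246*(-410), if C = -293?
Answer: -101153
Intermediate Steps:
C + 246*(-410) = -293 + 246*(-410) = -293 - 100860 = -101153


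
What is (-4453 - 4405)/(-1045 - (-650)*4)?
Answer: -8858/1555 ≈ -5.6965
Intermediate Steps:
(-4453 - 4405)/(-1045 - (-650)*4) = -8858/(-1045 - 50*(-52)) = -8858/(-1045 + 2600) = -8858/1555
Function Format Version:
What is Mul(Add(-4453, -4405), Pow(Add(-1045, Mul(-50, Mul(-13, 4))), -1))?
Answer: Rational(-8858, 1555) ≈ -5.6965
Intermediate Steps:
Mul(Add(-4453, -4405), Pow(Add(-1045, Mul(-50, Mul(-13, 4))), -1)) = Mul(-8858, Pow(Add(-1045, Mul(-50, -52)), -1)) = Mul(-8858, Pow(Add(-1045, 2600), -1)) = Mul(-8858, Pow(1555, -1)) = Mul(-8858, Rational(1, 1555)) = Rational(-8858, 1555)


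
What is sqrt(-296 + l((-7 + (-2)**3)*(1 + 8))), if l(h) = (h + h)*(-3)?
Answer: sqrt(514) ≈ 22.672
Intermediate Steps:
l(h) = -6*h (l(h) = (2*h)*(-3) = -6*h)
sqrt(-296 + l((-7 + (-2)**3)*(1 + 8))) = sqrt(-296 - 6*(-7 + (-2)**3)*(1 + 8)) = sqrt(-296 - 6*(-7 - 8)*9) = sqrt(-296 - (-90)*9) = sqrt(-296 - 6*(-135)) = sqrt(-296 + 810) = sqrt(514)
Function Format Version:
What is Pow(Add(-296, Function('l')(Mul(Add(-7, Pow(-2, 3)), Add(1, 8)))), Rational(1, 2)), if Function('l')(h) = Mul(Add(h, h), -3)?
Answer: Pow(514, Rational(1, 2)) ≈ 22.672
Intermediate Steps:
Function('l')(h) = Mul(-6, h) (Function('l')(h) = Mul(Mul(2, h), -3) = Mul(-6, h))
Pow(Add(-296, Function('l')(Mul(Add(-7, Pow(-2, 3)), Add(1, 8)))), Rational(1, 2)) = Pow(Add(-296, Mul(-6, Mul(Add(-7, Pow(-2, 3)), Add(1, 8)))), Rational(1, 2)) = Pow(Add(-296, Mul(-6, Mul(Add(-7, -8), 9))), Rational(1, 2)) = Pow(Add(-296, Mul(-6, Mul(-15, 9))), Rational(1, 2)) = Pow(Add(-296, Mul(-6, -135)), Rational(1, 2)) = Pow(Add(-296, 810), Rational(1, 2)) = Pow(514, Rational(1, 2))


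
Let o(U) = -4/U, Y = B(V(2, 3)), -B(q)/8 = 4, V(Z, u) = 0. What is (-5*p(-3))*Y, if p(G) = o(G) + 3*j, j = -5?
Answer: -6560/3 ≈ -2186.7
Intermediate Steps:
B(q) = -32 (B(q) = -8*4 = -32)
Y = -32
p(G) = -15 - 4/G (p(G) = -4/G + 3*(-5) = -4/G - 15 = -15 - 4/G)
(-5*p(-3))*Y = -5*(-15 - 4/(-3))*(-32) = -5*(-15 - 4*(-⅓))*(-32) = -5*(-15 + 4/3)*(-32) = -5*(-41/3)*(-32) = (205/3)*(-32) = -6560/3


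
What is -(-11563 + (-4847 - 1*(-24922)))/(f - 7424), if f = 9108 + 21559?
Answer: -8512/23243 ≈ -0.36622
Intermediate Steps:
f = 30667
-(-11563 + (-4847 - 1*(-24922)))/(f - 7424) = -(-11563 + (-4847 - 1*(-24922)))/(30667 - 7424) = -(-11563 + (-4847 + 24922))/23243 = -(-11563 + 20075)/23243 = -8512/23243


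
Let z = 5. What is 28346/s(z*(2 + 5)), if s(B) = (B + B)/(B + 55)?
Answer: 255114/7 ≈ 36445.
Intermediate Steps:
s(B) = 2*B/(55 + B) (s(B) = (2*B)/(55 + B) = 2*B/(55 + B))
28346/s(z*(2 + 5)) = 28346/((2*(5*(2 + 5))/(55 + 5*(2 + 5)))) = 28346/((2*(5*7)/(55 + 5*7))) = 28346/((2*35/(55 + 35))) = 28346/((2*35/90)) = 28346/((2*35*(1/90))) = 28346/(7/9) = 28346*(9/7) = 255114/7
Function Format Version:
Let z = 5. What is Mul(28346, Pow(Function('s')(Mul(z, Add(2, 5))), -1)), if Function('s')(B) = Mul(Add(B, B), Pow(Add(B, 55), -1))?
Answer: Rational(255114, 7) ≈ 36445.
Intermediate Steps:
Function('s')(B) = Mul(2, B, Pow(Add(55, B), -1)) (Function('s')(B) = Mul(Mul(2, B), Pow(Add(55, B), -1)) = Mul(2, B, Pow(Add(55, B), -1)))
Mul(28346, Pow(Function('s')(Mul(z, Add(2, 5))), -1)) = Mul(28346, Pow(Mul(2, Mul(5, Add(2, 5)), Pow(Add(55, Mul(5, Add(2, 5))), -1)), -1)) = Mul(28346, Pow(Mul(2, Mul(5, 7), Pow(Add(55, Mul(5, 7)), -1)), -1)) = Mul(28346, Pow(Mul(2, 35, Pow(Add(55, 35), -1)), -1)) = Mul(28346, Pow(Mul(2, 35, Pow(90, -1)), -1)) = Mul(28346, Pow(Mul(2, 35, Rational(1, 90)), -1)) = Mul(28346, Pow(Rational(7, 9), -1)) = Mul(28346, Rational(9, 7)) = Rational(255114, 7)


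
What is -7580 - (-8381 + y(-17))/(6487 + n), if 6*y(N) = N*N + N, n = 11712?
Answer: -413820253/54597 ≈ -7579.5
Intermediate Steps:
y(N) = N/6 + N²/6 (y(N) = (N*N + N)/6 = (N² + N)/6 = (N + N²)/6 = N/6 + N²/6)
-7580 - (-8381 + y(-17))/(6487 + n) = -7580 - (-8381 + (⅙)*(-17)*(1 - 17))/(6487 + 11712) = -7580 - (-8381 + (⅙)*(-17)*(-16))/18199 = -7580 - (-8381 + 136/3)/18199 = -7580 - (-25007)/(3*18199) = -7580 - 1*(-25007/54597) = -7580 + 25007/54597 = -413820253/54597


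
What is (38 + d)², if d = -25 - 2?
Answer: 121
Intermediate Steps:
d = -27
(38 + d)² = (38 - 27)² = 11² = 121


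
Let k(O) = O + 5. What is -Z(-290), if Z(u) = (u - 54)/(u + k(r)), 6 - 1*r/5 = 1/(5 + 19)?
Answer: -8256/6125 ≈ -1.3479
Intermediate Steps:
r = 715/24 (r = 30 - 5/(5 + 19) = 30 - 5/24 = 715/24 ≈ 29.792)
k(O) = 5 + O
Z(u) = (-54 + u)/(835/24 + u) (Z(u) = (u - 54)/(u + (5 + 715/24)) = (-54 + u)/(u + 835/24) = (-54 + u)/(835/24 + u))
-Z(-290) = -24*(-54 - 290)/(835 + 24*(-290)) = -24*(-344)/(835 - 6960) = -24*(-344)/(-6125) = -24*(-1)*(-344)/6125 = -1*8256/6125 = -8256/6125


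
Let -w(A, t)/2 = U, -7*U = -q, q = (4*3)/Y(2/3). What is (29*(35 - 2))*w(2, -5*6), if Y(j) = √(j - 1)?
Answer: 22968*I*√3/7 ≈ 5683.1*I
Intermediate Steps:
Y(j) = √(-1 + j)
q = -12*I*√3 (q = (4*3)/(√(-1 + 2/3)) = 12/(√(-1 + 2*(⅓))) = 12/(√(-1 + ⅔)) = 12/(√(-⅓)) = 12/((I*√3/3)) = 12*(-I*√3) = -12*I*√3 ≈ -20.785*I)
U = -12*I*√3/7 (U = -(-1)*(-12*I*√3)/7 = -12*I*√3/7 ≈ -2.9692*I)
w(A, t) = 24*I*√3/7 (w(A, t) = -(-24)*I*√3/7 = 24*I*√3/7)
(29*(35 - 2))*w(2, -5*6) = (29*(35 - 2))*(24*I*√3/7) = (29*33)*(24*I*√3/7) = 957*(24*I*√3/7) = 22968*I*√3/7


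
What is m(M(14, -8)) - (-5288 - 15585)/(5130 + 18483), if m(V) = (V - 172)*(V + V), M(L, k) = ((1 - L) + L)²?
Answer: -8054773/23613 ≈ -341.12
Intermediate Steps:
M(L, k) = 1 (M(L, k) = 1² = 1)
m(V) = 2*V*(-172 + V) (m(V) = (-172 + V)*(2*V) = 2*V*(-172 + V))
m(M(14, -8)) - (-5288 - 15585)/(5130 + 18483) = 2*1*(-172 + 1) - (-5288 - 15585)/(5130 + 18483) = 2*1*(-171) - (-20873)/23613 = -342 - (-20873)/23613 = -342 - 1*(-20873/23613) = -342 + 20873/23613 = -8054773/23613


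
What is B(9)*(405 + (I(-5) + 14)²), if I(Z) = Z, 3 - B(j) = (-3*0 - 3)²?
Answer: -2916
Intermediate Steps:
B(j) = -6 (B(j) = 3 - (-3*0 - 3)² = 3 - (0 - 3)² = 3 - 1*(-3)² = 3 - 1*9 = 3 - 9 = -6)
B(9)*(405 + (I(-5) + 14)²) = -6*(405 + (-5 + 14)²) = -6*(405 + 9²) = -6*(405 + 81) = -6*486 = -2916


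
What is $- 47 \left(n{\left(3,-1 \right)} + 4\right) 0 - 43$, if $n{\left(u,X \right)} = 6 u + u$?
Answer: $-43$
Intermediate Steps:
$n{\left(u,X \right)} = 7 u$
$- 47 \left(n{\left(3,-1 \right)} + 4\right) 0 - 43 = - 47 \left(7 \cdot 3 + 4\right) 0 - 43 = - 47 \left(21 + 4\right) 0 - 43 = - 47 \cdot 25 \cdot 0 - 43 = \left(-47\right) 0 - 43 = 0 - 43 = -43$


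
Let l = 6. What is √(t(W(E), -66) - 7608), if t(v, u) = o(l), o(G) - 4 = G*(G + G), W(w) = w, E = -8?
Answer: 2*I*√1883 ≈ 86.787*I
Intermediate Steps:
o(G) = 4 + 2*G² (o(G) = 4 + G*(G + G) = 4 + G*(2*G) = 4 + 2*G²)
t(v, u) = 76 (t(v, u) = 4 + 2*6² = 4 + 2*36 = 4 + 72 = 76)
√(t(W(E), -66) - 7608) = √(76 - 7608) = √(-7532) = 2*I*√1883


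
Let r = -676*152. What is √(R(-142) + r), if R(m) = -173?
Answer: 5*I*√4117 ≈ 320.82*I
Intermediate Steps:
r = -102752
√(R(-142) + r) = √(-173 - 102752) = √(-102925) = 5*I*√4117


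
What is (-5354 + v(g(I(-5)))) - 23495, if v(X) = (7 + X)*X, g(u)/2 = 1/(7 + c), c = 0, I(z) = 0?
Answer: -1413499/49 ≈ -28847.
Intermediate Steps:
g(u) = 2/7 (g(u) = 2/(7 + 0) = 2/7)
v(X) = X*(7 + X)
(-5354 + v(g(I(-5)))) - 23495 = (-5354 + 2*(7 + 2/7)/7) - 23495 = (-5354 + (2/7)*(51/7)) - 23495 = (-5354 + 102/49) - 23495 = -262244/49 - 23495 = -1413499/49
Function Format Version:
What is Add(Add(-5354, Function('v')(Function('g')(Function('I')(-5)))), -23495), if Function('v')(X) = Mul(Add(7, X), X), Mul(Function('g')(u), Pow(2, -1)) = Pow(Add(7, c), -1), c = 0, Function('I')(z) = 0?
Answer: Rational(-1413499, 49) ≈ -28847.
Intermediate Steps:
Function('g')(u) = Rational(2, 7) (Function('g')(u) = Mul(2, Pow(Add(7, 0), -1)) = Mul(2, Pow(7, -1)) = Mul(2, Rational(1, 7)) = Rational(2, 7))
Function('v')(X) = Mul(X, Add(7, X))
Add(Add(-5354, Function('v')(Function('g')(Function('I')(-5)))), -23495) = Add(Add(-5354, Mul(Rational(2, 7), Add(7, Rational(2, 7)))), -23495) = Add(Add(-5354, Mul(Rational(2, 7), Rational(51, 7))), -23495) = Add(Add(-5354, Rational(102, 49)), -23495) = Add(Rational(-262244, 49), -23495) = Rational(-1413499, 49)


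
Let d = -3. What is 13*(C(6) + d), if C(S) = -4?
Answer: -91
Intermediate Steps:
13*(C(6) + d) = 13*(-4 - 3) = 13*(-7) = -91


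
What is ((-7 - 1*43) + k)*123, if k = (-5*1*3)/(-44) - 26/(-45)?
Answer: -3984421/660 ≈ -6037.0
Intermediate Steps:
k = 1819/1980 (k = -5*3*(-1/44) - 26*(-1/45) = -15*(-1/44) + 26/45 = 15/44 + 26/45 = 1819/1980 ≈ 0.91869)
((-7 - 1*43) + k)*123 = ((-7 - 1*43) + 1819/1980)*123 = ((-7 - 43) + 1819/1980)*123 = (-50 + 1819/1980)*123 = -97181/1980*123 = -3984421/660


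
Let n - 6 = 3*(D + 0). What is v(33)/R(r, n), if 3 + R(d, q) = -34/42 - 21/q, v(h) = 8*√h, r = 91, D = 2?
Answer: -672*√33/467 ≈ -8.2663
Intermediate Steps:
n = 12 (n = 6 + 3*(2 + 0) = 6 + 3*2 = 6 + 6 = 12)
R(d, q) = -80/21 - 21/q (R(d, q) = -3 + (-34/42 - 21/q) = -3 + (-34*1/42 - 21/q) = -3 + (-17/21 - 21/q) = -80/21 - 21/q)
v(33)/R(r, n) = (8*√33)/(-80/21 - 21/12) = (8*√33)/(-80/21 - 21*1/12) = (8*√33)/(-80/21 - 7/4) = (8*√33)/(-467/84) = (8*√33)*(-84/467) = -672*√33/467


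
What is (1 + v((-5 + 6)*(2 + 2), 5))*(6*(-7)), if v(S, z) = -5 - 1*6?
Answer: 420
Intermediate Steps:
v(S, z) = -11 (v(S, z) = -5 - 6 = -11)
(1 + v((-5 + 6)*(2 + 2), 5))*(6*(-7)) = (1 - 11)*(6*(-7)) = -10*(-42) = 420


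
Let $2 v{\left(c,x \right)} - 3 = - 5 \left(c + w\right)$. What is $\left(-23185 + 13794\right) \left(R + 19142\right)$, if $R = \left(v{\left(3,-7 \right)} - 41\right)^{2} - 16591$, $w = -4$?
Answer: $-36812720$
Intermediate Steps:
$v{\left(c,x \right)} = \frac{23}{2} - \frac{5 c}{2}$ ($v{\left(c,x \right)} = \frac{3}{2} + \frac{\left(-5\right) \left(c - 4\right)}{2} = \frac{3}{2} + \frac{\left(-5\right) \left(-4 + c\right)}{2} = \frac{3}{2} + \frac{20 - 5 c}{2} = \frac{3}{2} - \left(-10 + \frac{5 c}{2}\right) = \frac{23}{2} - \frac{5 c}{2}$)
$R = -15222$ ($R = \left(\left(\frac{23}{2} - \frac{15}{2}\right) - 41\right)^{2} - 16591 = \left(4 - 41\right)^{2} - 16591 = \left(-37\right)^{2} - 16591 = 1369 - 16591 = -15222$)
$\left(-23185 + 13794\right) \left(R + 19142\right) = \left(-23185 + 13794\right) \left(-15222 + 19142\right) = \left(-9391\right) 3920 = -36812720$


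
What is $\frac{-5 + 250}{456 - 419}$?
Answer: $\frac{245}{37} \approx 6.6216$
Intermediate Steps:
$\frac{-5 + 250}{456 - 419} = \frac{245}{37}$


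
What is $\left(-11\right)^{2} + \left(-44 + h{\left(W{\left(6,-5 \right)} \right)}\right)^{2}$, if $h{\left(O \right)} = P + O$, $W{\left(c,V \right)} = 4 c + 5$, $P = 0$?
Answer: $346$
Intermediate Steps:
$W{\left(c,V \right)} = 5 + 4 c$
$h{\left(O \right)} = O$ ($h{\left(O \right)} = 0 + O = O$)
$\left(-11\right)^{2} + \left(-44 + h{\left(W{\left(6,-5 \right)} \right)}\right)^{2} = \left(-11\right)^{2} + \left(-44 + \left(5 + 4 \cdot 6\right)\right)^{2} = 121 + \left(-44 + \left(5 + 24\right)\right)^{2} = 121 + \left(-44 + 29\right)^{2} = 121 + \left(-15\right)^{2} = 121 + 225 = 346$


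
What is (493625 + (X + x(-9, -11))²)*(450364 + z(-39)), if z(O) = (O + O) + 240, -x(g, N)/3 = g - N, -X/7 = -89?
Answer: 393901189164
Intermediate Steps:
X = 623 (X = -7*(-89) = 623)
x(g, N) = -3*g + 3*N (x(g, N) = -3*(g - N) = -3*g + 3*N)
z(O) = 240 + 2*O (z(O) = 2*O + 240 = 240 + 2*O)
(493625 + (X + x(-9, -11))²)*(450364 + z(-39)) = (493625 + (623 + (-3*(-9) + 3*(-11)))²)*(450364 + (240 + 2*(-39))) = (493625 + (623 + (27 - 33))²)*(450364 + (240 - 78)) = (493625 + (623 - 6)²)*(450364 + 162) = (493625 + 617²)*450526 = (493625 + 380689)*450526 = 874314*450526 = 393901189164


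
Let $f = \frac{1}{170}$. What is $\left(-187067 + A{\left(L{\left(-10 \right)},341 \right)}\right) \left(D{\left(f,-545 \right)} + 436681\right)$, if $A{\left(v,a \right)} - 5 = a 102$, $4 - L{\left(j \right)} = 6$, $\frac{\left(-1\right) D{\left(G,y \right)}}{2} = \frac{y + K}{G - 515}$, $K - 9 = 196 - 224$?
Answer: $- \frac{1940595058212840}{29183} \approx -6.6497 \cdot 10^{10}$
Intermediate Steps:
$K = -19$ ($K = 9 + \left(196 - 224\right) = 9 - 28 = -19$)
$f = \frac{1}{170} \approx 0.0058824$
$D{\left(G,y \right)} = - \frac{2 \left(-19 + y\right)}{-515 + G}$ ($D{\left(G,y \right)} = - 2 \frac{y - 19}{G - 515} = - 2 \frac{-19 + y}{-515 + G} = - \frac{2 \left(-19 + y\right)}{-515 + G}$)
$L{\left(j \right)} = -2$ ($L{\left(j \right)} = 4 - 6 = -2$)
$A{\left(v,a \right)} = 5 + 102 a$ ($A{\left(v,a \right)} = 5 + a 102 = 5 + 102 a$)
$\left(-187067 + A{\left(L{\left(-10 \right)},341 \right)}\right) \left(D{\left(f,-545 \right)} + 436681\right) = \left(-187067 + \left(5 + 102 \cdot 341\right)\right) \left(\frac{2 \left(19 - -545\right)}{-515 + \frac{1}{170}} + 436681\right) = \left(-187067 + \left(5 + 34782\right)\right) \left(\frac{2 \left(19 + 545\right)}{- \frac{87549}{170}} + 436681\right) = \left(-187067 + 34787\right) \left(2 \left(- \frac{170}{87549}\right) 564 + 436681\right) = - 152280 \left(- \frac{63920}{29183} + 436681\right) = \left(-152280\right) \frac{12743597703}{29183} = - \frac{1940595058212840}{29183}$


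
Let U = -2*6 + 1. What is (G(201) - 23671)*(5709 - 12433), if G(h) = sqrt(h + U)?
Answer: 159163804 - 6724*sqrt(190) ≈ 1.5907e+8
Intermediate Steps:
U = -11 (U = -12 + 1 = -11)
G(h) = sqrt(-11 + h) (G(h) = sqrt(h - 11) = sqrt(-11 + h))
(G(201) - 23671)*(5709 - 12433) = (sqrt(-11 + 201) - 23671)*(5709 - 12433) = (sqrt(190) - 23671)*(-6724) = (-23671 + sqrt(190))*(-6724) = 159163804 - 6724*sqrt(190)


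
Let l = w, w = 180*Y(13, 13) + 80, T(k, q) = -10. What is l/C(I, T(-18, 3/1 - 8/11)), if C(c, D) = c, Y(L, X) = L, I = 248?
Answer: 605/62 ≈ 9.7581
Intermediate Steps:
w = 2420 (w = 180*13 + 80 = 2340 + 80 = 2420)
l = 2420
l/C(I, T(-18, 3/1 - 8/11)) = 2420/248 = 2420*(1/248) = 605/62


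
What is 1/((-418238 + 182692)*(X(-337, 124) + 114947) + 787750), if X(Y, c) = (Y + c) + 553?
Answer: -1/27154603952 ≈ -3.6826e-11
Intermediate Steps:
X(Y, c) = 553 + Y + c
1/((-418238 + 182692)*(X(-337, 124) + 114947) + 787750) = 1/((-418238 + 182692)*((553 - 337 + 124) + 114947) + 787750) = 1/(-235546*(340 + 114947) + 787750) = 1/(-235546*115287 + 787750) = 1/(-27155391702 + 787750) = 1/(-27154603952) = -1/27154603952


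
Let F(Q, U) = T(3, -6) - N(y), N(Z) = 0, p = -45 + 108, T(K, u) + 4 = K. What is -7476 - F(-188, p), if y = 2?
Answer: -7475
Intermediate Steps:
T(K, u) = -4 + K
p = 63
F(Q, U) = -1 (F(Q, U) = (-4 + 3) - 1*0 = -1 + 0 = -1)
-7476 - F(-188, p) = -7476 - 1*(-1) = -7476 + 1 = -7475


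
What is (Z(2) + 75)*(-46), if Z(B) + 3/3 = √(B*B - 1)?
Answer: -3404 - 46*√3 ≈ -3483.7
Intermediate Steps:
Z(B) = -1 + √(-1 + B²) (Z(B) = -1 + √(B*B - 1) = -1 + √(B² - 1) = -1 + √(-1 + B²))
(Z(2) + 75)*(-46) = ((-1 + √(-1 + 2²)) + 75)*(-46) = ((-1 + √(-1 + 4)) + 75)*(-46) = ((-1 + √3) + 75)*(-46) = (74 + √3)*(-46) = -3404 - 46*√3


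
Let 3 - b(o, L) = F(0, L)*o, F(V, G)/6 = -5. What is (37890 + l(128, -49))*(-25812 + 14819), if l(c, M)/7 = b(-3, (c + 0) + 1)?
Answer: -409830033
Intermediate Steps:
F(V, G) = -30 (F(V, G) = 6*(-5) = -30)
b(o, L) = 3 + 30*o (b(o, L) = 3 - (-30)*o = 3 + 30*o)
l(c, M) = -609 (l(c, M) = 7*(3 + 30*(-3)) = 7*(3 - 90) = 7*(-87) = -609)
(37890 + l(128, -49))*(-25812 + 14819) = (37890 - 609)*(-25812 + 14819) = 37281*(-10993) = -409830033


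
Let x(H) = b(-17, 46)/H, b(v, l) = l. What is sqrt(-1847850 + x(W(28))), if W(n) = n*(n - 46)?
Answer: I*sqrt(3259607561)/42 ≈ 1359.4*I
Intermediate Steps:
W(n) = n*(-46 + n)
x(H) = 46/H
sqrt(-1847850 + x(W(28))) = sqrt(-1847850 + 46/((28*(-46 + 28)))) = sqrt(-1847850 + 46/((28*(-18)))) = sqrt(-1847850 + 46/(-504)) = sqrt(-1847850 + 46*(-1/504)) = sqrt(-1847850 - 23/252) = sqrt(-465658223/252) = I*sqrt(3259607561)/42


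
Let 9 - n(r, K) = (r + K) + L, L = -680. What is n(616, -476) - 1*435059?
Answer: -434510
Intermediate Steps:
n(r, K) = 689 - K - r (n(r, K) = 9 - ((r + K) - 680) = 9 - ((K + r) - 680) = 9 - (-680 + K + r) = 9 + (680 - K - r) = 689 - K - r)
n(616, -476) - 1*435059 = (689 - 1*(-476) - 1*616) - 1*435059 = (689 + 476 - 616) - 435059 = 549 - 435059 = -434510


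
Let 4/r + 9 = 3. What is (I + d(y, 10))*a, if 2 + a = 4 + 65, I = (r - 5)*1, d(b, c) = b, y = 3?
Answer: -536/3 ≈ -178.67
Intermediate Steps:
r = -2/3 (r = 4/(-9 + 3) = 4/(-6) = 4*(-1/6) = -2/3 ≈ -0.66667)
I = -17/3 (I = (-2/3 - 5)*1 = -17/3*1 = -17/3 ≈ -5.6667)
a = 67 (a = -2 + (4 + 65) = -2 + 69 = 67)
(I + d(y, 10))*a = (-17/3 + 3)*67 = -8/3*67 = -536/3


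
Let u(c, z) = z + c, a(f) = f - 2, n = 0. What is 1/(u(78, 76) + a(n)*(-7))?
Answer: 1/168 ≈ 0.0059524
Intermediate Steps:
a(f) = -2 + f
u(c, z) = c + z
1/(u(78, 76) + a(n)*(-7)) = 1/((78 + 76) + (-2 + 0)*(-7)) = 1/(154 - 2*(-7)) = 1/(154 + 14) = 1/168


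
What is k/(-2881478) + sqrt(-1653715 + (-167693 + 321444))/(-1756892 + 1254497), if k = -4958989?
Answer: 4958989/2881478 - 2*I*sqrt(374991)/502395 ≈ 1.721 - 0.0024378*I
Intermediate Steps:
k/(-2881478) + sqrt(-1653715 + (-167693 + 321444))/(-1756892 + 1254497) = -4958989/(-2881478) + sqrt(-1653715 + (-167693 + 321444))/(-1756892 + 1254497) = -4958989*(-1/2881478) + sqrt(-1653715 + 153751)/(-502395) = 4958989/2881478 + sqrt(-1499964)*(-1/502395) = 4958989/2881478 + (2*I*sqrt(374991))*(-1/502395) = 4958989/2881478 - 2*I*sqrt(374991)/502395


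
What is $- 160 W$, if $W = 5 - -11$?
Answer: $-2560$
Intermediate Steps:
$W = 16$ ($W = 5 + 11 = 16$)
$- 160 W = \left(-160\right) 16 = -2560$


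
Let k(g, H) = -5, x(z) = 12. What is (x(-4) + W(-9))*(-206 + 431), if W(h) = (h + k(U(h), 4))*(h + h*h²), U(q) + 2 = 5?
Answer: 2327400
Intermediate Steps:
U(q) = 3 (U(q) = -2 + 5 = 3)
W(h) = (-5 + h)*(h + h³) (W(h) = (h - 5)*(h + h*h²) = (-5 + h)*(h + h³))
(x(-4) + W(-9))*(-206 + 431) = (12 - 9*(-5 - 9 + (-9)³ - 5*(-9)²))*(-206 + 431) = (12 - 9*(-5 - 9 - 729 - 5*81))*225 = (12 - 9*(-5 - 9 - 729 - 405))*225 = (12 - 9*(-1148))*225 = (12 + 10332)*225 = 10344*225 = 2327400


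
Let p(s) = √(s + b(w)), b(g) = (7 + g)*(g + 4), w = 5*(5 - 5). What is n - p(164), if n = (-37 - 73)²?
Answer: 12100 - 8*√3 ≈ 12086.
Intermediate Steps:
n = 12100 (n = (-110)² = 12100)
w = 0 (w = 5*0 = 0)
b(g) = (4 + g)*(7 + g) (b(g) = (7 + g)*(4 + g) = (4 + g)*(7 + g))
p(s) = √(28 + s) (p(s) = √(s + (28 + 0² + 11*0)) = √(s + (28 + 0 + 0)) = √(s + 28) = √(28 + s))
n - p(164) = 12100 - √(28 + 164) = 12100 - √192 = 12100 - 8*√3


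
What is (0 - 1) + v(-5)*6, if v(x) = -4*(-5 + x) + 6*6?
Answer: 455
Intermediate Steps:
v(x) = 56 - 4*x (v(x) = (20 - 4*x) + 36 = 56 - 4*x)
(0 - 1) + v(-5)*6 = (0 - 1) + (56 - 4*(-5))*6 = -1 + (56 + 20)*6 = -1 + 76*6 = -1 + 456 = 455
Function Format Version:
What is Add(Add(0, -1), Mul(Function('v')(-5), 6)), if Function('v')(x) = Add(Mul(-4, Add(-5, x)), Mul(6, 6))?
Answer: 455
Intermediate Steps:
Function('v')(x) = Add(56, Mul(-4, x)) (Function('v')(x) = Add(Add(20, Mul(-4, x)), 36) = Add(56, Mul(-4, x)))
Add(Add(0, -1), Mul(Function('v')(-5), 6)) = Add(Add(0, -1), Mul(Add(56, Mul(-4, -5)), 6)) = Add(-1, Mul(Add(56, 20), 6)) = Add(-1, Mul(76, 6)) = Add(-1, 456) = 455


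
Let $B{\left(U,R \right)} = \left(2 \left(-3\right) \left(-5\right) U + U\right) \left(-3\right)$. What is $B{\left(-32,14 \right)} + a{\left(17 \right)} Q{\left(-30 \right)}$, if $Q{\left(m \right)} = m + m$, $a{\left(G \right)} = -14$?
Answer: $3816$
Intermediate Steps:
$Q{\left(m \right)} = 2 m$
$B{\left(U,R \right)} = - 93 U$ ($B{\left(U,R \right)} = \left(\left(-6\right) \left(-5\right) U + U\right) \left(-3\right) = \left(30 U + U\right) \left(-3\right) = 31 U \left(-3\right) = - 93 U$)
$B{\left(-32,14 \right)} + a{\left(17 \right)} Q{\left(-30 \right)} = \left(-93\right) \left(-32\right) - 14 \cdot 2 \left(-30\right) = 2976 - -840 = 2976 + 840 = 3816$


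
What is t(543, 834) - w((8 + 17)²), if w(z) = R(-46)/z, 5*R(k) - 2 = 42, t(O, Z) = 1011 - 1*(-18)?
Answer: 3215581/3125 ≈ 1029.0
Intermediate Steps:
t(O, Z) = 1029 (t(O, Z) = 1011 + 18 = 1029)
R(k) = 44/5 (R(k) = ⅖ + (⅕)*42 = ⅖ + 42/5 = 44/5)
w(z) = 44/(5*z)
t(543, 834) - w((8 + 17)²) = 1029 - 44/(5*((8 + 17)²)) = 1029 - 44/(5*(25²)) = 1029 - 44/(5*625) = 1029 - 1*44/3125 = 1029 - 44/3125 = 3215581/3125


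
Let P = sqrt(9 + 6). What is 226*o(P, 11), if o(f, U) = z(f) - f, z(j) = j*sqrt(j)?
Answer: -226*sqrt(15) + 226*15**(3/4) ≈ 847.28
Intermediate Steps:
z(j) = j**(3/2)
P = sqrt(15) ≈ 3.8730
o(f, U) = f**(3/2) - f
226*o(P, 11) = 226*((sqrt(15))**(3/2) - sqrt(15)) = 226*(15**(3/4) - sqrt(15)) = -226*sqrt(15) + 226*15**(3/4)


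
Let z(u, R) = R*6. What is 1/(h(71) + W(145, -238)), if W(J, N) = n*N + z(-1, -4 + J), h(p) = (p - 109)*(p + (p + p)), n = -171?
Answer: 1/33450 ≈ 2.9895e-5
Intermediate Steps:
z(u, R) = 6*R
h(p) = 3*p*(-109 + p) (h(p) = (-109 + p)*(p + 2*p) = (-109 + p)*(3*p) = 3*p*(-109 + p))
W(J, N) = -24 - 171*N + 6*J (W(J, N) = -171*N + 6*(-4 + J) = -171*N + (-24 + 6*J) = -24 - 171*N + 6*J)
1/(h(71) + W(145, -238)) = 1/(3*71*(-109 + 71) + (-24 - 171*(-238) + 6*145)) = 1/(3*71*(-38) + (-24 + 40698 + 870)) = 1/(-8094 + 41544) = 1/33450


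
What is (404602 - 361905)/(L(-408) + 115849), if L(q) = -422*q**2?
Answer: -42697/70131959 ≈ -0.00060881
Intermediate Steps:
(404602 - 361905)/(L(-408) + 115849) = (404602 - 361905)/(-422*(-408)**2 + 115849) = 42697/(-422*166464 + 115849) = 42697/(-70247808 + 115849) = 42697/(-70131959) = 42697*(-1/70131959) = -42697/70131959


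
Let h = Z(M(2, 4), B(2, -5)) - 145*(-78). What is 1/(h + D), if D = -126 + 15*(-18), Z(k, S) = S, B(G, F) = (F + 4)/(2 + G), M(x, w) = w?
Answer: 4/43655 ≈ 9.1627e-5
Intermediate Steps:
B(G, F) = (4 + F)/(2 + G)
D = -396 (D = -126 - 270 = -396)
h = 45239/4 (h = (4 - 5)/(2 + 2) - 145*(-78) = -1/4 + 11310 = (¼)*(-1) + 11310 = -¼ + 11310 = 45239/4 ≈ 11310.)
1/(h + D) = 1/(45239/4 - 396) = 1/(43655/4) = 4/43655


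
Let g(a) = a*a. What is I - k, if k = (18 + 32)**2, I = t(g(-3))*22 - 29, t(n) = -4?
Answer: -2617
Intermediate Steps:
g(a) = a**2
I = -117 (I = -4*22 - 29 = -88 - 29 = -117)
k = 2500 (k = 50**2 = 2500)
I - k = -117 - 1*2500 = -117 - 2500 = -2617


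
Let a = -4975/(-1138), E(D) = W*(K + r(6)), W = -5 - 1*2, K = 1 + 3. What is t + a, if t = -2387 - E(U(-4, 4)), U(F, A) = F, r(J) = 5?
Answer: -2639737/1138 ≈ -2319.6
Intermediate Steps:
K = 4
W = -7 (W = -5 - 2 = -7)
E(D) = -63 (E(D) = -7*(4 + 5) = -7*9 = -63)
a = 4975/1138 (a = -4975*(-1/1138) = 4975/1138 ≈ 4.3717)
t = -2324 (t = -2387 - 1*(-63) = -2387 + 63 = -2324)
t + a = -2324 + 4975/1138 = -2639737/1138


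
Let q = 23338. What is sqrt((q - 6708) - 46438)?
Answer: 36*I*sqrt(23) ≈ 172.65*I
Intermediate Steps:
sqrt((q - 6708) - 46438) = sqrt((23338 - 6708) - 46438) = sqrt(16630 - 46438) = sqrt(-29808) = 36*I*sqrt(23)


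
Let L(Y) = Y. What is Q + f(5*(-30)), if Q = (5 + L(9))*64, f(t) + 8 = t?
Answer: 738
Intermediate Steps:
f(t) = -8 + t
Q = 896 (Q = (5 + 9)*64 = 14*64 = 896)
Q + f(5*(-30)) = 896 + (-8 + 5*(-30)) = 896 + (-8 - 150) = 896 - 158 = 738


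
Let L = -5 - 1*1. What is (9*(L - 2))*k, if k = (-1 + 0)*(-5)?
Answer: -360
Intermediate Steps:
L = -6 (L = -5 - 1 = -6)
k = 5 (k = -1*(-5) = 5)
(9*(L - 2))*k = (9*(-6 - 2))*5 = (9*(-8))*5 = -72*5 = -360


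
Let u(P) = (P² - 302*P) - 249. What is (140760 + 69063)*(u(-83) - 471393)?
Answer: -92256445401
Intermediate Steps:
u(P) = -249 + P² - 302*P
(140760 + 69063)*(u(-83) - 471393) = (140760 + 69063)*((-249 + (-83)² - 302*(-83)) - 471393) = 209823*((-249 + 6889 + 25066) - 471393) = 209823*(31706 - 471393) = 209823*(-439687) = -92256445401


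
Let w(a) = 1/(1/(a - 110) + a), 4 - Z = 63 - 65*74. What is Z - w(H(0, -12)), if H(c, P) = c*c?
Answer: 4861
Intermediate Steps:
Z = 4751 (Z = 4 - (63 - 65*74) = 4 - (63 - 4810) = 4 - 1*(-4747) = 4 + 4747 = 4751)
H(c, P) = c²
w(a) = 1/(a + 1/(-110 + a)) (w(a) = 1/(1/(-110 + a) + a) = 1/(a + 1/(-110 + a)))
Z - w(H(0, -12)) = 4751 - (-110 + 0²)/(1 + (0²)² - 110*0²) = 4751 - (-110 + 0)/(1 + 0² - 110*0) = 4751 - (-110)/(1 + 0 + 0) = 4751 - (-110)/1 = 4751 - (-110) = 4751 - 1*(-110) = 4751 + 110 = 4861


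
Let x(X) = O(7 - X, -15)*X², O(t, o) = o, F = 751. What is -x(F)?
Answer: 8460015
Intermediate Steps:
x(X) = -15*X²
-x(F) = -(-15)*751² = -(-15)*564001 = -1*(-8460015) = 8460015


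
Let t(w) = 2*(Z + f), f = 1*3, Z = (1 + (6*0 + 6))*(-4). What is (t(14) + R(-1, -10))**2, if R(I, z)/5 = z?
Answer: 10000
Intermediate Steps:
R(I, z) = 5*z
Z = -28 (Z = (1 + (0 + 6))*(-4) = (1 + 6)*(-4) = 7*(-4) = -28)
f = 3
t(w) = -50 (t(w) = 2*(-28 + 3) = 2*(-25) = -50)
(t(14) + R(-1, -10))**2 = (-50 + 5*(-10))**2 = (-50 - 50)**2 = (-100)**2 = 10000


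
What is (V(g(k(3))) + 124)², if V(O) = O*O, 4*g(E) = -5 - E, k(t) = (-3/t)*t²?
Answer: 15625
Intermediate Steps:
k(t) = -3*t
g(E) = -5/4 - E/4 (g(E) = (-5 - E)/4 = -5/4 - E/4)
V(O) = O²
(V(g(k(3))) + 124)² = ((-5/4 - (-3)*3/4)² + 124)² = ((-5/4 - ¼*(-9))² + 124)² = ((-5/4 + 9/4)² + 124)² = (1² + 124)² = (1 + 124)² = 125² = 15625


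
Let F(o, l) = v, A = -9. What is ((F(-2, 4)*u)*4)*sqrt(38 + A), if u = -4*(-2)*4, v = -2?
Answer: -256*sqrt(29) ≈ -1378.6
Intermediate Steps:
F(o, l) = -2
u = 32 (u = 8*4 = 32)
((F(-2, 4)*u)*4)*sqrt(38 + A) = (-2*32*4)*sqrt(38 - 9) = (-64*4)*sqrt(29) = -256*sqrt(29)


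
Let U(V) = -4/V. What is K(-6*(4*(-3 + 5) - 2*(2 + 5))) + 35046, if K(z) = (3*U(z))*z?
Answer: 35034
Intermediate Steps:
K(z) = -12 (K(z) = (3*(-4/z))*z = (-12/z)*z = -12)
K(-6*(4*(-3 + 5) - 2*(2 + 5))) + 35046 = -12 + 35046 = 35034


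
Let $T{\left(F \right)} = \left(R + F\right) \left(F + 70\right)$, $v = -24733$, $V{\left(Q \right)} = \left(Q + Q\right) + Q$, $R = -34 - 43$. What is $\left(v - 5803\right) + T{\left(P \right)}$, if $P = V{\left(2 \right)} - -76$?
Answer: $-29776$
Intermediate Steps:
$R = -77$
$V{\left(Q \right)} = 3 Q$ ($V{\left(Q \right)} = 2 Q + Q = 3 Q$)
$P = 82$ ($P = 3 \cdot 2 - -76 = 6 + 76 = 82$)
$T{\left(F \right)} = \left(-77 + F\right) \left(70 + F\right)$ ($T{\left(F \right)} = \left(-77 + F\right) \left(F + 70\right) = \left(-77 + F\right) \left(70 + F\right)$)
$\left(v - 5803\right) + T{\left(P \right)} = \left(-24733 - 5803\right) - \left(5964 - 6724\right) = -30536 - -760 = -30536 + 760 = -29776$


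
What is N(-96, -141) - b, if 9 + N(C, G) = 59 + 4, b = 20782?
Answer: -20728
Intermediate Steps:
N(C, G) = 54 (N(C, G) = -9 + (59 + 4) = -9 + 63 = 54)
N(-96, -141) - b = 54 - 1*20782 = 54 - 20782 = -20728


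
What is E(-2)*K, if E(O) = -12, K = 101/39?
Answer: -404/13 ≈ -31.077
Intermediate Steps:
K = 101/39 (K = 101*(1/39) = 101/39 ≈ 2.5897)
E(-2)*K = -12*101/39 = -404/13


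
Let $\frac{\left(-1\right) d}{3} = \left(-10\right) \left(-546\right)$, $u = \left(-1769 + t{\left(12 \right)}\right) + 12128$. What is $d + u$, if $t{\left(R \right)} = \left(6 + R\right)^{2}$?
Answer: $-5697$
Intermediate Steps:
$u = 10683$ ($u = \left(-1769 + \left(6 + 12\right)^{2}\right) + 12128 = \left(-1769 + 18^{2}\right) + 12128 = \left(-1769 + 324\right) + 12128 = -1445 + 12128 = 10683$)
$d = -16380$ ($d = - 3 \left(\left(-10\right) \left(-546\right)\right) = \left(-3\right) 5460 = -16380$)
$d + u = -16380 + 10683 = -5697$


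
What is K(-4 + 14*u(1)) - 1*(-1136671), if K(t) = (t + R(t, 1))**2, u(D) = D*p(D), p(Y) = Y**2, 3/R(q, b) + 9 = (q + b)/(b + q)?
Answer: 72752873/64 ≈ 1.1368e+6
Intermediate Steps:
R(q, b) = -3/8 (R(q, b) = 3/(-9 + (q + b)/(b + q)) = 3/(-9 + (b + q)/(b + q)) = 3/(-9 + 1) = 3/(-8) = 3*(-1/8) = -3/8)
u(D) = D**3 (u(D) = D*D**2 = D**3)
K(t) = (-3/8 + t)**2 (K(t) = (t - 3/8)**2 = (-3/8 + t)**2)
K(-4 + 14*u(1)) - 1*(-1136671) = (-3 + 8*(-4 + 14*1**3))**2/64 - 1*(-1136671) = (-3 + 8*(-4 + 14*1))**2/64 + 1136671 = (-3 + 8*(-4 + 14))**2/64 + 1136671 = (-3 + 8*10)**2/64 + 1136671 = (-3 + 80)**2/64 + 1136671 = (1/64)*77**2 + 1136671 = (1/64)*5929 + 1136671 = 5929/64 + 1136671 = 72752873/64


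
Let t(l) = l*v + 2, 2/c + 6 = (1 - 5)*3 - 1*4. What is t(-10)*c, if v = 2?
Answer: 18/11 ≈ 1.6364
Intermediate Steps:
c = -1/11 (c = 2/(-6 + ((1 - 5)*3 - 1*4)) = 2/(-6 + (-4*3 - 4)) = 2/(-6 + (-12 - 4)) = 2/(-6 - 16) = 2/(-22) = 2*(-1/22) = -1/11 ≈ -0.090909)
t(l) = 2 + 2*l (t(l) = l*2 + 2 = 2*l + 2 = 2 + 2*l)
t(-10)*c = (2 + 2*(-10))*(-1/11) = (2 - 20)*(-1/11) = -18*(-1/11) = 18/11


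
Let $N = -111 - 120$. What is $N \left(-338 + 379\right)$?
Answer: $-9471$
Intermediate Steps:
$N = -231$
$N \left(-338 + 379\right) = - 231 \left(-338 + 379\right) = \left(-231\right) 41 = -9471$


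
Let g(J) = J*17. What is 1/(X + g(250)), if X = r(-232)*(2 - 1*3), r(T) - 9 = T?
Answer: 1/4473 ≈ 0.00022356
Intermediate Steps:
r(T) = 9 + T
g(J) = 17*J
X = 223 (X = (9 - 232)*(2 - 1*3) = -223*(2 - 3) = -223*(-1) = 223)
1/(X + g(250)) = 1/(223 + 17*250) = 1/(223 + 4250) = 1/4473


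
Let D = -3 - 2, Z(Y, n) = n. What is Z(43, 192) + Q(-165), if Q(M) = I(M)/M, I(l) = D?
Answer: 6337/33 ≈ 192.03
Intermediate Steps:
D = -5
I(l) = -5
Q(M) = -5/M
Z(43, 192) + Q(-165) = 192 - 5/(-165) = 192 - 5*(-1/165) = 192 + 1/33 = 6337/33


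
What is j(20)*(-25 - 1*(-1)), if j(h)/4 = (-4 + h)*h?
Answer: -30720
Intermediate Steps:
j(h) = 4*h*(-4 + h) (j(h) = 4*((-4 + h)*h) = 4*(h*(-4 + h)) = 4*h*(-4 + h))
j(20)*(-25 - 1*(-1)) = (4*20*(-4 + 20))*(-25 - 1*(-1)) = (4*20*16)*(-25 + 1) = 1280*(-24) = -30720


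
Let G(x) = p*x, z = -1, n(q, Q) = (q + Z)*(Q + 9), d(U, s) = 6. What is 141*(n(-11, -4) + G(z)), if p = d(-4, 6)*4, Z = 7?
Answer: -6204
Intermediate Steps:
n(q, Q) = (7 + q)*(9 + Q) (n(q, Q) = (q + 7)*(Q + 9) = (7 + q)*(9 + Q))
p = 24 (p = 6*4 = 24)
G(x) = 24*x
141*(n(-11, -4) + G(z)) = 141*((63 + 7*(-4) + 9*(-11) - 4*(-11)) + 24*(-1)) = 141*((63 - 28 - 99 + 44) - 24) = 141*(-20 - 24) = 141*(-44) = -6204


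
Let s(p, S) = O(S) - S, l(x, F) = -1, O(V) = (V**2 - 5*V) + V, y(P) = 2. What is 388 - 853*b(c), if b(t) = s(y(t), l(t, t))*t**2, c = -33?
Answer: -5573114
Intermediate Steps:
O(V) = V**2 - 4*V
s(p, S) = -S + S*(-4 + S) (s(p, S) = S*(-4 + S) - S = -S + S*(-4 + S))
b(t) = 6*t**2 (b(t) = (-(-5 - 1))*t**2 = (-1*(-6))*t**2 = 6*t**2)
388 - 853*b(c) = 388 - 5118*(-33)**2 = 388 - 5118*1089 = 388 - 853*6534 = 388 - 5573502 = -5573114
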